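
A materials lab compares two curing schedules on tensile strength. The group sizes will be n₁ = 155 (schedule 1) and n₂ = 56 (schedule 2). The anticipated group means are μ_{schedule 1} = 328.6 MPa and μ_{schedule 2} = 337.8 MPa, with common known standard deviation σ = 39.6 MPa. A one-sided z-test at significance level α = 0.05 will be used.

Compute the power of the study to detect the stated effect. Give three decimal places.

Power ≈ 0.439

Standardized effect: d = |μ_{schedule 1} − μ_{schedule 2}| / σ = |328.6 − 337.8| / 39.6 = 0.2323
Noncentrality parameter: δ = d / √(1/n₁ + 1/n₂) = 0.2323 / √(1/155 + 1/56) = 1.4901
Critical value for a one-sided test at α = 0.05: z_α = 1.645.
Power = P(Z > 1.645 − δ) = Φ(-0.155) = 0.4385.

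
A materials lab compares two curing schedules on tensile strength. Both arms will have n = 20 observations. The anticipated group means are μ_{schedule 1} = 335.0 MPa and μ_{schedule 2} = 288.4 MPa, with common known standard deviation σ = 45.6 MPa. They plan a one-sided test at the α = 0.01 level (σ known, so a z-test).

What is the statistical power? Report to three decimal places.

Standardized effect: d = |μ_{schedule 1} − μ_{schedule 2}| / σ = |335.0 − 288.4| / 45.6 = 1.0219
Noncentrality parameter: δ = d·√(n/2) = 1.0219 × √(20/2) = 3.2316
One-sided α = 0.01 → critical value z_{0.01} = 2.326.
Power = Φ(δ − 2.326) = Φ(0.905) = 0.8173.

Power ≈ 0.817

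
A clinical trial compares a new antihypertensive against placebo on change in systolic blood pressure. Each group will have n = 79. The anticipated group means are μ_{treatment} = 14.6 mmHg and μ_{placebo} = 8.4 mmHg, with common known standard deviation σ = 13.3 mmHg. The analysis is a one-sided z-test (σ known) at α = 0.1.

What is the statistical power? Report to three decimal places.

Standardized effect: d = |μ_{treatment} − μ_{placebo}| / σ = |14.6 − 8.4| / 13.3 = 0.4662
Noncentrality parameter: δ = d·√(n/2) = 0.4662 × √(79/2) = 2.9298
Critical value for a one-sided test at α = 0.1: z_α = 1.282.
Power = Φ(δ − 1.282) = Φ(1.648) = 0.9503.

Power ≈ 0.950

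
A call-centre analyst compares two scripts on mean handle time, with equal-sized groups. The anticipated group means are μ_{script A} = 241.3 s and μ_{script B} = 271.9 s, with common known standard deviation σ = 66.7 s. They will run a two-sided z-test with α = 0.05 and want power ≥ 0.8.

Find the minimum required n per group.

n = 75 per group

Standardized effect: d = |μ_{script A} − μ_{script B}| / σ = |241.3 − 271.9| / 66.7 = 0.4588
For power 0.8 need Φ(δ − z_{0.025}) = 0.8, so δ = z_{0.025} + z_{0.20} = 1.960 + 0.842 = 2.802.
(For δ > 0 the lower-tail rejection region contributes negligibly to power, so the one-term inversion is standard.)
δ = d·√(n/2) ⇒ n = 2(δ/d)² = 2 × (2.802 / 0.4588)² = 74.58.
Round up to the next whole unit.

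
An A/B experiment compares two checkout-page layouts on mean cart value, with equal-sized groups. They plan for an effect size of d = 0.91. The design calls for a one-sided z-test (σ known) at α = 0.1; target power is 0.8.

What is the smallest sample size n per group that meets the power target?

n = 11 per group

For power 0.8 need Φ(δ − z_{0.1}) = 0.8, so δ = z_{0.1} + z_{0.20} = 1.282 + 0.842 = 2.123.
δ = d·√(n/2) ⇒ n = 2(δ/d)² = 2 × (2.123 / 0.91)² = 10.89.
Rounding up, n = 11 per group.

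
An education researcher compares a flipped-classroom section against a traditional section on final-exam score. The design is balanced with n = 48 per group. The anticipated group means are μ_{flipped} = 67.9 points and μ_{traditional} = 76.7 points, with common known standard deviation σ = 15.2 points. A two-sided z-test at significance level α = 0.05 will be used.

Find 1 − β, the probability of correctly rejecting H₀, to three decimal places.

Power ≈ 0.810

Standardized effect: d = |μ_{flipped} − μ_{traditional}| / σ = |67.9 − 76.7| / 15.2 = 0.5789
Noncentrality parameter: δ = d·√(n/2) = 0.5789 × √(48/2) = 2.8363
Two-sided α = 0.05 → critical value z_{0.025} = 1.960.
Power = Φ(δ − 1.960) + Φ(−δ − 1.960) = Φ(0.876) + Φ(-4.796) = 0.8096 + 0.0000 = 0.8096.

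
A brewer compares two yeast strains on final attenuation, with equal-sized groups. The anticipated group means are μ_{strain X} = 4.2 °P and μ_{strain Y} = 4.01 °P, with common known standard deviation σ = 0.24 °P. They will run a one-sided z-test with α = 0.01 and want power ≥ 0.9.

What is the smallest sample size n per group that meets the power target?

Standardized effect: d = |μ_{strain X} − μ_{strain Y}| / σ = |4.2 − 4.01| / 0.24 = 0.7917
Set Φ(δ − 2.326) = 0.9; then δ − 2.326 = Φ⁻¹(0.9) = 1.282, giving δ = 3.608.
δ = d·√(n/2) ⇒ n = 2(δ/d)² = 2 × (3.608 / 0.7917)² = 41.54.
Rounding up, n = 42 per group.

n = 42 per group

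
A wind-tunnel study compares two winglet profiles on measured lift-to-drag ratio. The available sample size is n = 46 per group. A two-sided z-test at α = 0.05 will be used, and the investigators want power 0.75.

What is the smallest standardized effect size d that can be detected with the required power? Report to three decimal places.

d ≈ 0.549

Need Φ(δ − 1.960) = 0.75, so δ = 1.960 + 0.674 = 2.634.
(The second rejection-region term Φ(−δ − z_{α/2}) is negligible and dropped.)
δ = d·√(n/2) ⇒ d = δ/√(n/2) = 2.634/√(46/2) = 0.5493.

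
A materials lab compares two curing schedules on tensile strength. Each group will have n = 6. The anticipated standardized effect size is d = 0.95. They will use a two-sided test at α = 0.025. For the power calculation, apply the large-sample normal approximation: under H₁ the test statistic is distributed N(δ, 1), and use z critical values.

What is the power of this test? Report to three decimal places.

Noncentrality parameter: δ = d·√(n/2) = 0.95 × √(6/2) = 1.6454
Critical value for a two-sided test at α = 0.025: z_{α/2} = 2.241.
Power = Φ(δ − 2.241) + Φ(−δ − 2.241) = Φ(-0.596) + Φ(-3.887) = 0.2756 + 0.0001 = 0.2757.

Power ≈ 0.276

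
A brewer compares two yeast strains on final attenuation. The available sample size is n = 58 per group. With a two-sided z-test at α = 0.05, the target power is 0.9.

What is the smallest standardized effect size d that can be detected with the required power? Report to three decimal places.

Need Φ(δ − 1.960) = 0.9, so δ = 1.960 + 1.282 = 3.242.
(The second rejection-region term Φ(−δ − z_{α/2}) is negligible and dropped.)
δ = d·√(n/2) ⇒ d = δ/√(n/2) = 3.242/√(58/2) = 0.6019.

d ≈ 0.602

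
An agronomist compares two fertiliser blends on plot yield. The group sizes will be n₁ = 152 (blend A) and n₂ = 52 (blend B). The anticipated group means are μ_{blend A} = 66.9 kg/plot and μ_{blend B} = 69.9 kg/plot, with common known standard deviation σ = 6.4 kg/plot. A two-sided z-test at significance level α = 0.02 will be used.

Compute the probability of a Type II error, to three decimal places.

Standardized effect: d = |μ_{blend A} − μ_{blend B}| / σ = |66.9 − 69.9| / 6.4 = 0.4688
Noncentrality parameter: δ = d / √(1/n₁ + 1/n₂) = 0.4688 / √(1/152 + 1/52) = 2.9178
Critical value for a two-sided test at α = 0.02: z_{α/2} = 2.326.
Power = Φ(δ − 2.326) + Φ(−δ − 2.326) = Φ(0.591) + Φ(-5.244) = 0.7229 + 0.0000 = 0.7229.
Type II error: β = 1 − power = 1 − 0.7229 = 0.2771.

β ≈ 0.277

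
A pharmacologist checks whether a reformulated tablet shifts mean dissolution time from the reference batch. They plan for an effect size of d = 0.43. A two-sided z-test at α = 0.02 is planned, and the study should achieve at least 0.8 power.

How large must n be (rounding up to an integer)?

Set Φ(δ − 2.326) = 0.8; then δ − 2.326 = Φ⁻¹(0.8) = 0.842, giving δ = 3.168.
(The Φ(−δ − z_{α/2}) term is vanishingly small for δ > 0 and is dropped in the standard sample-size formula.)
δ = d·√n ⇒ n = (δ/d)² = (3.168 / 0.43)² = 54.28.
Round up to the next whole unit.

n = 55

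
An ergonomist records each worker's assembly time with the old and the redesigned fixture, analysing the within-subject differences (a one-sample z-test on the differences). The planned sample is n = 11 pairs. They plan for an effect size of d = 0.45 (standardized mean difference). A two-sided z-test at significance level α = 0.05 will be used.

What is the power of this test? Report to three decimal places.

Power ≈ 0.320

Noncentrality parameter: δ = d·√n = 0.45 × √11 = 1.4925
Two-sided α = 0.05 → critical value z_{0.025} = 1.960.
Power = Φ(δ − 1.960) + Φ(−δ − 1.960) = Φ(-0.467) + Φ(-3.452) = 0.3201 + 0.0003 = 0.3204.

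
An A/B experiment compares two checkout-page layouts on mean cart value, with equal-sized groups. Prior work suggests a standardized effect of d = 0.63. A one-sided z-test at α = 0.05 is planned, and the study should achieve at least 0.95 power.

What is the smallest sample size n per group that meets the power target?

n = 55 per group

For power 0.95 need Φ(δ − z_{0.05}) = 0.95, so δ = z_{0.05} + z_{0.05} = 1.645 + 1.645 = 3.290.
δ = d·√(n/2) ⇒ n = 2(δ/d)² = 2 × (3.290 / 0.63)² = 54.53.
Rounding up, n = 55 per group.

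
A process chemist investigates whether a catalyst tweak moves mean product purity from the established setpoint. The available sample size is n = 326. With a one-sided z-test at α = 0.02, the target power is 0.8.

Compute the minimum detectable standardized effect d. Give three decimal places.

Need Φ(δ − 2.054) = 0.8, so δ = 2.054 + 0.842 = 2.895.
δ = d·√n ⇒ d = δ/√n = 2.895/√326 = 0.1604.

d ≈ 0.160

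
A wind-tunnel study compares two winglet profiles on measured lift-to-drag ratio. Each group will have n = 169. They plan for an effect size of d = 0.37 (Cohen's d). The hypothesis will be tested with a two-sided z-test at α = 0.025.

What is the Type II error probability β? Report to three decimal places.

β ≈ 0.123

Noncentrality parameter: δ = d·√(n/2) = 0.37 × √(169/2) = 3.4012
Critical value for a two-sided test at α = 0.025: z_{α/2} = 2.241.
Power = Φ(δ − 2.241) + Φ(−δ − 2.241) = Φ(1.160) + Φ(-5.643) = 0.8769 + 0.0000 = 0.8769.
Type II error: β = 1 − power = 1 − 0.8769 = 0.1231.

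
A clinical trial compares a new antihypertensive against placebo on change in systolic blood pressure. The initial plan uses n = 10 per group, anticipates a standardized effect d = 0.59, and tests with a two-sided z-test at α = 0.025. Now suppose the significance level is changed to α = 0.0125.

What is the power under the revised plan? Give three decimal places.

Power ≈ 0.119

δ = d·√(n/2) = 0.59 × √(10/2) = 1.3193 (unchanged). New critical value: z_{0.0063} = 2.498.
Revised power = Φ(δ − 2.498) + Φ(−δ − 2.498) = Φ(-1.178) + Φ(-3.817) = 0.1193 + 0.0001 = 0.1194.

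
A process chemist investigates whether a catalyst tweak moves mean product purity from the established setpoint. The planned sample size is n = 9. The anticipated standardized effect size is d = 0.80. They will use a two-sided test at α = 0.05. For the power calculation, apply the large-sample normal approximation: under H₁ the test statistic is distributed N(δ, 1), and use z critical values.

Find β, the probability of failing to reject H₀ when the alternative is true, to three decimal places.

β ≈ 0.330

Noncentrality parameter: δ = d·√n = 0.80 × √9 = 2.4000
Two-sided α = 0.05 → critical value z_{0.025} = 1.960.
Power = Φ(δ − 1.960) + Φ(−δ − 1.960) = Φ(0.440) + Φ(-4.360) = 0.6700 + 0.0000 = 0.6701.
Type II error: β = 1 − power = 1 − 0.6701 = 0.3299.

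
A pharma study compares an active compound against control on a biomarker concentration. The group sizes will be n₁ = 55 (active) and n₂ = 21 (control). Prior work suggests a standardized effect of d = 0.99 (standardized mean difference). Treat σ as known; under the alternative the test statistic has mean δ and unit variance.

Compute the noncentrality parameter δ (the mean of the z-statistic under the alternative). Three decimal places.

δ ≈ 3.859

The noncentrality parameter scales effect size by the design's sample-size factor: δ = d / √(1/n₁ + 1/n₂) = 0.99 / √(1/55 + 1/21) = 3.8594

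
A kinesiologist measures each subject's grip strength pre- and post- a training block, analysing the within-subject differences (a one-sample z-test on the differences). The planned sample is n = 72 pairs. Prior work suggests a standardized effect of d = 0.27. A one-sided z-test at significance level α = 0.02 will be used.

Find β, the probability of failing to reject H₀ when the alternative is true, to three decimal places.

Noncentrality parameter: δ = d·√n = 0.27 × √72 = 2.2910
Critical value for a one-sided test at α = 0.02: z_α = 2.054.
Power = Φ(δ − 2.054) = Φ(0.237) = 0.5938.
Type II error: β = 1 − power = 1 − 0.5938 = 0.4062.

β ≈ 0.406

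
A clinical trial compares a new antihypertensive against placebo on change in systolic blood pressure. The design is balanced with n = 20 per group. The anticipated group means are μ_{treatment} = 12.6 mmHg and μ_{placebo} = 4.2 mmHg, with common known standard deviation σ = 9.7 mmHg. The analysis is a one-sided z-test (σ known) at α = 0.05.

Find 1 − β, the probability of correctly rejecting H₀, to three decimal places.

Power ≈ 0.863

Standardized effect: d = |μ_{treatment} − μ_{placebo}| / σ = |12.6 − 4.2| / 9.7 = 0.8660
Noncentrality parameter: δ = d·√(n/2) = 0.8660 × √(20/2) = 2.7385
Critical value for a one-sided test at α = 0.05: z_α = 1.645.
Power = P(Z > 1.645 − δ) = Φ(1.094) = 0.8629.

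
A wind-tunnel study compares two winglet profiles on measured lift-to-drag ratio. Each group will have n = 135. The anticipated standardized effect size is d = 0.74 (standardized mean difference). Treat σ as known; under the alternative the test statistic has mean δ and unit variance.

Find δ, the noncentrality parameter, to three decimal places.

The noncentrality parameter scales effect size by the design's sample-size factor: δ = d·√(n/2) = 0.74 × √(135/2) = 6.0797

δ ≈ 6.080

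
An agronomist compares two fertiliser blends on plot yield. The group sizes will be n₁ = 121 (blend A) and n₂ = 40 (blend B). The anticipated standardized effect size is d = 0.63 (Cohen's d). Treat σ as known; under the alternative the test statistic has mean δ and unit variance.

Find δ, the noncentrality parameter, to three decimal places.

δ ≈ 3.454

δ = d / √(1/n₁ + 1/n₂) = 0.63 / √(1/121 + 1/40) = 3.4542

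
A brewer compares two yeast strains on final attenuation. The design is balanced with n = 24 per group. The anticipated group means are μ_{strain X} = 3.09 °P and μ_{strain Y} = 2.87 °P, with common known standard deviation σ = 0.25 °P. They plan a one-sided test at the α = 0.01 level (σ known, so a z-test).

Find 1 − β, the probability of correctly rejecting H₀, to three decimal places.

Standardized effect: d = |μ_{strain X} − μ_{strain Y}| / σ = |3.09 − 2.87| / 0.25 = 0.8800
Noncentrality parameter: δ = d·√(n/2) = 0.8800 × √(24/2) = 3.0484
One-sided α = 0.01 → critical value z_{0.01} = 2.326.
Power = P(Z > 2.326 − δ) = Φ(0.722) = 0.7649.

Power ≈ 0.765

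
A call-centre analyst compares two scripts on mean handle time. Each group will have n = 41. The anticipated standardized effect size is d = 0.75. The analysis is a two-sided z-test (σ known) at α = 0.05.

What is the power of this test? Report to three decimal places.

Power ≈ 0.924

Noncentrality parameter: δ = d·√(n/2) = 0.75 × √(41/2) = 3.3958
Two-sided α = 0.05 → critical value z_{0.025} = 1.960.
Power = Φ(δ − 1.960) + Φ(−δ − 1.960) = Φ(1.436) + Φ(-5.356) = 0.9245 + 0.0000 = 0.9245.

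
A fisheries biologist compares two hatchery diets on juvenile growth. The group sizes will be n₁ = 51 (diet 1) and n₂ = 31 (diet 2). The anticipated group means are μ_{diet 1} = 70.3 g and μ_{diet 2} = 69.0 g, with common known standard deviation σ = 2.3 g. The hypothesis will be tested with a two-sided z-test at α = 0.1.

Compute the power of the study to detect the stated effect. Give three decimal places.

Power ≈ 0.799

Standardized effect: d = |μ_{diet 1} − μ_{diet 2}| / σ = |70.3 − 69.0| / 2.3 = 0.5652
Noncentrality parameter: λ = d / √(1/n₁ + 1/n₂) = 0.5652 / √(1/51 + 1/31) = 2.4818
Two-sided α = 0.1 → critical value z_{0.05} = 1.645.
Power = Φ(λ − 1.645) + Φ(−λ − 1.645) = Φ(0.837) + Φ(-4.127) = 0.7987 + 0.0000 = 0.7987.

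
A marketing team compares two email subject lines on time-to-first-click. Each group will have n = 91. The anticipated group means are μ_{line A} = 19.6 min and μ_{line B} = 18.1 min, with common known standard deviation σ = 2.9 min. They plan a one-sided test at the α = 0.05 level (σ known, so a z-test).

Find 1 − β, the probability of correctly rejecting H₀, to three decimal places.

Standardized effect: d = |μ_{line A} − μ_{line B}| / σ = |19.6 − 18.1| / 2.9 = 0.5172
Noncentrality parameter: δ = d·√(n/2) = 0.5172 × √(91/2) = 3.4890
One-sided α = 0.05 → critical value z_{0.05} = 1.645.
Power = P(Z > 1.645 − δ) = Φ(1.844) = 0.9674.

Power ≈ 0.967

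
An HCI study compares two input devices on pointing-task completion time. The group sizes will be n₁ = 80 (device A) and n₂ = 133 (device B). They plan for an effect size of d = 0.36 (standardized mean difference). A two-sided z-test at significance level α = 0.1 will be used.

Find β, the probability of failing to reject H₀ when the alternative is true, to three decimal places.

Noncentrality parameter: λ = d / √(1/n₁ + 1/n₂) = 0.36 / √(1/80 + 1/133) = 2.5444
Two-sided α = 0.1 → critical value z_{0.05} = 1.645.
Power = Φ(λ − 1.645) + Φ(−λ − 1.645) = Φ(0.900) + Φ(-4.189) = 0.8158 + 0.0000 = 0.8158.
Type II error: β = 1 − power = 1 − 0.8158 = 0.1842.

β ≈ 0.184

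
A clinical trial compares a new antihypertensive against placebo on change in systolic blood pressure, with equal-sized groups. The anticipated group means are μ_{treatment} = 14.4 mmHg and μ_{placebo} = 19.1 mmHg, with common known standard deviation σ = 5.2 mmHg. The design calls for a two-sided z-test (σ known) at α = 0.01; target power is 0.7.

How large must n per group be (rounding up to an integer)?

Standardized effect: d = |μ_{treatment} − μ_{placebo}| / σ = |14.4 − 19.1| / 5.2 = 0.9038
Set Φ(δ − 2.576) = 0.7; then δ − 2.576 = Φ⁻¹(0.7) = 0.524, giving δ = 3.100.
(For δ > 0 the lower-tail rejection region contributes negligibly to power, so the one-term inversion is standard.)
δ = d·√(n/2) ⇒ n = 2(δ/d)² = 2 × (3.100 / 0.9038)² = 23.53.
Round up to the next whole unit.

n = 24 per group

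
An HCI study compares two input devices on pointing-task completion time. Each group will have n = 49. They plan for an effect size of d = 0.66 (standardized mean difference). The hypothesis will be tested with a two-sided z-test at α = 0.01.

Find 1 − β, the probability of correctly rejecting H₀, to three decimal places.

Power ≈ 0.755

Noncentrality parameter: δ = d·√(n/2) = 0.66 × √(49/2) = 3.2668
Two-sided α = 0.01 → critical value z_{0.005} = 2.576.
Power = Φ(δ − 2.576) + Φ(−δ − 2.576) = Φ(0.691) + Φ(-5.843) = 0.7552 + 0.0000 = 0.7552.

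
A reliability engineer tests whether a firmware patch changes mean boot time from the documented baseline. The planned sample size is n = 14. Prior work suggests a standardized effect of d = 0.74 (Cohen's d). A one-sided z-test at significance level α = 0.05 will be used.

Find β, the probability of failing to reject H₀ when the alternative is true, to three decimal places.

β ≈ 0.131

Noncentrality parameter: δ = d·√n = 0.74 × √14 = 2.7688
One-sided α = 0.05 → critical value z_{0.05} = 1.645.
Power = P(Z > 1.645 − δ) = Φ(1.124) = 0.8695.
Type II error: β = 1 − power = 1 − 0.8695 = 0.1305.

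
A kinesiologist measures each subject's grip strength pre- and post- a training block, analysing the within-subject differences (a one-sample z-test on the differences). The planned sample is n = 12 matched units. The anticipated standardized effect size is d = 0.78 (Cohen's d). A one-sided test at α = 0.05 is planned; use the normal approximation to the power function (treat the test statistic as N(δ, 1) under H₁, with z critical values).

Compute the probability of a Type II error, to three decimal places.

β ≈ 0.145

Noncentrality parameter: δ = d·√n = 0.78 × √12 = 2.7020
Critical value for a one-sided test at α = 0.05: z_α = 1.645.
Power = Φ(δ − 1.645) = Φ(1.057) = 0.8548.
Type II error: β = 1 − power = 1 − 0.8548 = 0.1452.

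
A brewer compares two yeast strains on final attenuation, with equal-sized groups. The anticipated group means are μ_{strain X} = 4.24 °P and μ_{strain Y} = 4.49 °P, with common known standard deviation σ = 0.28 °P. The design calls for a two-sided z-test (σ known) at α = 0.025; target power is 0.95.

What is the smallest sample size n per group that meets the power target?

Standardized effect: d = |μ_{strain X} − μ_{strain Y}| / σ = |4.24 − 4.49| / 0.28 = 0.8929
Set Φ(δ − 2.241) = 0.95; then δ − 2.241 = Φ⁻¹(0.95) = 1.645, giving δ = 3.886.
(The Φ(−δ − z_{α/2}) term is vanishingly small for δ > 0 and is dropped in the standard sample-size formula.)
δ = d·√(n/2) ⇒ n = 2(δ/d)² = 2 × (3.886 / 0.8929)² = 37.89.
Round up to the next whole unit.

n = 38 per group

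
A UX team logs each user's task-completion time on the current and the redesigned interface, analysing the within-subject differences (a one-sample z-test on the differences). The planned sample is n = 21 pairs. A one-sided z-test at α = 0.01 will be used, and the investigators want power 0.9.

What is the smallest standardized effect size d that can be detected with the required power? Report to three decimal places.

d ≈ 0.787

Need Φ(δ − 2.326) = 0.9, so δ = 2.326 + 1.282 = 3.608.
δ = d·√n ⇒ d = δ/√n = 3.608/√21 = 0.7873.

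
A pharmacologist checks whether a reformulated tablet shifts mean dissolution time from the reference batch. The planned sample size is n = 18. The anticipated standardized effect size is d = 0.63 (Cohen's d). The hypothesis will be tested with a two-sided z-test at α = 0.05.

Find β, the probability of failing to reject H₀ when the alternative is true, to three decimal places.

Noncentrality parameter: δ = d·√n = 0.63 × √18 = 2.6729
Two-sided α = 0.05 → critical value z_{0.025} = 1.960.
Power = Φ(δ − 1.960) + Φ(−δ − 1.960) = Φ(0.713) + Φ(-4.633) = 0.7620 + 0.0000 = 0.7620.
Type II error: β = 1 − power = 1 − 0.7620 = 0.2380.

β ≈ 0.238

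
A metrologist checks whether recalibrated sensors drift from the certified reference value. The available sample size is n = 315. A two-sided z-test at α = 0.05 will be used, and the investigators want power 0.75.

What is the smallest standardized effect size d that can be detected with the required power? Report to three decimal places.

d ≈ 0.148

Required noncentrality: δ = z_{0.025} + z_{0.25} = 1.960 + 0.674 = 2.634.
(The second rejection-region term Φ(−δ − z_{α/2}) is negligible and dropped.)
δ = d·√n ⇒ d = δ/√n = 2.634/√315 = 0.1484.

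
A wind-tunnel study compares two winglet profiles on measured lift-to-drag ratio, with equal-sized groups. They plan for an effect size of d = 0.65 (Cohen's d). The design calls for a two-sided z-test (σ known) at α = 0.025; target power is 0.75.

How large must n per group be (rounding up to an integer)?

n = 41 per group

For power 0.75 need Φ(δ − z_{0.0125}) = 0.75, so δ = z_{0.0125} + z_{0.25} = 2.241 + 0.674 = 2.916.
(Ignoring the negligible lower-tail rejection probability gives the usual closed-form inversion.)
δ = d·√(n/2) ⇒ n = 2(δ/d)² = 2 × (2.916 / 0.65)² = 40.25.
Round up to the next whole unit.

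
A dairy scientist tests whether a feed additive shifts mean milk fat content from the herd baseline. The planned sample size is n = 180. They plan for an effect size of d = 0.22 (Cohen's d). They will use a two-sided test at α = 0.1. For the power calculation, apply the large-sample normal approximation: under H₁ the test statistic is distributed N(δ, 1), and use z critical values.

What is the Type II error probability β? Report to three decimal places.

Noncentrality parameter: δ = d·√n = 0.22 × √180 = 2.9516
Two-sided α = 0.1 → critical value z_{0.05} = 1.645.
Power = Φ(δ − 1.645) + Φ(−δ − 1.645) = Φ(1.307) + Φ(-4.596) = 0.9044 + 0.0000 = 0.9044.
Type II error: β = 1 − power = 1 − 0.9044 = 0.0956.

β ≈ 0.096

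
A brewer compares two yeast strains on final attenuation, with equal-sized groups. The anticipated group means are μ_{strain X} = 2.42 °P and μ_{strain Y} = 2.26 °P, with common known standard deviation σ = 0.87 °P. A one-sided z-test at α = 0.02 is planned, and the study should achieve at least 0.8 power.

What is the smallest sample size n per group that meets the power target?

Standardized effect: d = |μ_{strain X} − μ_{strain Y}| / σ = |2.42 − 2.26| / 0.87 = 0.1839
For power 0.8 need Φ(δ − z_{0.02}) = 0.8, so δ = z_{0.02} + z_{0.20} = 2.054 + 0.842 = 2.895.
δ = d·√(n/2) ⇒ n = 2(δ/d)² = 2 × (2.895 / 0.1839)² = 495.72.
Round up to the next whole unit.

n = 496 per group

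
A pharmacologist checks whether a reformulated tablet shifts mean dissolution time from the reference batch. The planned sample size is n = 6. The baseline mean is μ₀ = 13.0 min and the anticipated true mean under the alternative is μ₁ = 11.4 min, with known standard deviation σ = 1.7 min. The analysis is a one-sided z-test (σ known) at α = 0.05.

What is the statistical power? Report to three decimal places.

Standardized effect: d = |μ₁ − μ₀| / σ = |11.4 − 13.0| / 1.7 = 0.9412
Noncentrality parameter: δ = d·√n = 0.9412 × √6 = 2.3054
Critical value for a one-sided test at α = 0.05: z_α = 1.645.
Power = P(Z > 1.645 − δ) = Φ(0.661) = 0.7455.

Power ≈ 0.746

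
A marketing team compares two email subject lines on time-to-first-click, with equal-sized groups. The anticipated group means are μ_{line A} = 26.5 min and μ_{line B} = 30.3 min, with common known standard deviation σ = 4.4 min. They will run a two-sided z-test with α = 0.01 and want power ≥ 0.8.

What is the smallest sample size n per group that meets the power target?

n = 32 per group

Standardized effect: d = |μ_{line A} − μ_{line B}| / σ = |26.5 − 30.3| / 4.4 = 0.8636
For power 0.8 need Φ(δ − z_{0.005}) = 0.8, so δ = z_{0.005} + z_{0.20} = 2.576 + 0.842 = 3.417.
(The Φ(−δ − z_{α/2}) term is vanishingly small for δ > 0 and is dropped in the standard sample-size formula.)
δ = d·√(n/2) ⇒ n = 2(δ/d)² = 2 × (3.417 / 0.8636)² = 31.32.
Round up to the next whole unit.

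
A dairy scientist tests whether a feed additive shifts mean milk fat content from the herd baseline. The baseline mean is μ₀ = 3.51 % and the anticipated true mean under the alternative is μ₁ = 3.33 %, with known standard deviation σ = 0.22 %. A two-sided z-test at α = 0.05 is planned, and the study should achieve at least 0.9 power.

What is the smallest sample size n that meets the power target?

n = 16

Standardized effect: d = |μ₁ − μ₀| / σ = |3.33 − 3.51| / 0.22 = 0.8182
For power 0.9 need Φ(δ − z_{0.025}) = 0.9, so δ = z_{0.025} + z_{0.10} = 1.960 + 1.282 = 3.242.
(Ignoring the negligible lower-tail rejection probability gives the usual closed-form inversion.)
δ = d·√n ⇒ n = (δ/d)² = (3.242 / 0.8182)² = 15.70.
Round up to the next whole unit.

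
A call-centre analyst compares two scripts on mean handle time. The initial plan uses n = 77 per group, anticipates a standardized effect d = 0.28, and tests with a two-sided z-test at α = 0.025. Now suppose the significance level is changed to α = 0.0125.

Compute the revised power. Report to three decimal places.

δ = d·√(n/2) = 0.28 × √(77/2) = 1.7374 (unchanged). New critical value: z_{0.0063} = 2.498.
Revised power = Φ(δ − 2.498) + Φ(−δ − 2.498) = Φ(-0.760) + Φ(-4.235) = 0.2235 + 0.0000 = 0.2235.

Power ≈ 0.224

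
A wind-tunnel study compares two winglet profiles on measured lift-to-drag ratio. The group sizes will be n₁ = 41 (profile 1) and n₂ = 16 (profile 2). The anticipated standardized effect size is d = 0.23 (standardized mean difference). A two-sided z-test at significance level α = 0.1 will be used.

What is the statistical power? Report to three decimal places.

Power ≈ 0.201

Noncentrality parameter: δ = d / √(1/n₁ + 1/n₂) = 0.23 / √(1/41 + 1/16) = 0.7803
Two-sided α = 0.1 → critical value z_{0.05} = 1.645.
Power = Φ(δ − 1.645) + Φ(−δ − 1.645) = Φ(-0.865) + Φ(-2.425) = 0.1936 + 0.0077 = 0.2013.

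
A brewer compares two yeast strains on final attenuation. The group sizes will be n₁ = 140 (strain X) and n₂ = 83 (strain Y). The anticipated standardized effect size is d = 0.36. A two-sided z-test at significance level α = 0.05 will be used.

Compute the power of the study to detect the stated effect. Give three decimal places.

Noncentrality parameter: δ = d / √(1/n₁ + 1/n₂) = 0.36 / √(1/140 + 1/83) = 2.5987
Critical value for a two-sided test at α = 0.05: z_{α/2} = 1.960.
Power = Φ(δ − 1.960) + Φ(−δ − 1.960) = Φ(0.639) + Φ(-4.559) = 0.7385 + 0.0000 = 0.7385.

Power ≈ 0.738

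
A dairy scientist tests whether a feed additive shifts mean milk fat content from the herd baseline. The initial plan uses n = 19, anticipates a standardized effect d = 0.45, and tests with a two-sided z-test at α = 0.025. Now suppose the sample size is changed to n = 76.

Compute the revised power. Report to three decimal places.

Power ≈ 0.954

With n = 76: δ = d·√n = 0.45 × √76 = 3.9230. Critical value z_{0.0125} = 2.241.
Revised power = Φ(δ − 2.241) + Φ(−δ − 2.241) = Φ(1.682) + Φ(-6.164) = 0.9537 + 0.0000 = 0.9537.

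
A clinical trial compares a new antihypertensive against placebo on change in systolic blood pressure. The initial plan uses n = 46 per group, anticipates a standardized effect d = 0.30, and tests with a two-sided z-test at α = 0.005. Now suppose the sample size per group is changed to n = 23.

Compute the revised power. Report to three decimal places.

Power ≈ 0.037

With n = 23 per group: δ = d·√(n/2) = 0.30 × √(23/2) = 1.0173. Critical value z_{0.0025} = 2.807.
Revised power = Φ(δ − 2.807) + Φ(−δ − 2.807) = Φ(-1.790) + Φ(-3.824) = 0.0368 + 0.0001 = 0.0368.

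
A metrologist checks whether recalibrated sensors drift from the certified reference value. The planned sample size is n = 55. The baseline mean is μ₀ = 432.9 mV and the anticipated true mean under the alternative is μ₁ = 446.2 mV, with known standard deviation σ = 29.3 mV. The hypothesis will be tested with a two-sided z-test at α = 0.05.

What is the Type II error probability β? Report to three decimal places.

Standardized effect: d = |μ₁ − μ₀| / σ = |446.2 − 432.9| / 29.3 = 0.4539
Noncentrality parameter: δ = d·√n = 0.4539 × √55 = 3.3664
Two-sided α = 0.05 → critical value z_{0.025} = 1.960.
Power = Φ(δ − 1.960) + Φ(−δ − 1.960) = Φ(1.406) + Φ(-5.326) = 0.9202 + 0.0000 = 0.9202.
Type II error: β = 1 − power = 1 − 0.9202 = 0.0798.

β ≈ 0.080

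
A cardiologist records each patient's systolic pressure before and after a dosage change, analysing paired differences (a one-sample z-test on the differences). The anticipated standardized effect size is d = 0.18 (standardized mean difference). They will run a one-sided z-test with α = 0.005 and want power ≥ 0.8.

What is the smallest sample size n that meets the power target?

n = 361

For power 0.8 need Φ(δ − z_{0.005}) = 0.8, so δ = z_{0.005} + z_{0.20} = 2.576 + 0.842 = 3.417.
δ = d·√n ⇒ n = (δ/d)² = (3.417 / 0.18)² = 360.46.
Round up to the next whole unit.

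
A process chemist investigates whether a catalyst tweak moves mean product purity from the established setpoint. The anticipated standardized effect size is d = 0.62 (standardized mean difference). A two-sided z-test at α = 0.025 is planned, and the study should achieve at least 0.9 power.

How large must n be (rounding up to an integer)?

n = 33

For power 0.9 need Φ(δ − z_{0.0125}) = 0.9, so δ = z_{0.0125} + z_{0.10} = 2.241 + 1.282 = 3.523.
(Ignoring the negligible lower-tail rejection probability gives the usual closed-form inversion.)
δ = d·√n ⇒ n = (δ/d)² = (3.523 / 0.62)² = 32.29.
Rounding up, n = 33.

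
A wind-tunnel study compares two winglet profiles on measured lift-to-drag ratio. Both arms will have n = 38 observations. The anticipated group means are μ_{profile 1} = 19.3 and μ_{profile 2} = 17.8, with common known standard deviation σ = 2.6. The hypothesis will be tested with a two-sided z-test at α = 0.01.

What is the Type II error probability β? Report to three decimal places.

Standardized effect: d = |μ_{profile 1} − μ_{profile 2}| / σ = |19.3 − 17.8| / 2.6 = 0.5769
Noncentrality parameter: δ = d·√(n/2) = 0.5769 × √(38/2) = 2.5147
Two-sided α = 0.01 → critical value z_{0.005} = 2.576.
Power = Φ(δ − 2.576) + Φ(−δ − 2.576) = Φ(-0.061) + Φ(-5.091) = 0.4756 + 0.0000 = 0.4756.
Type II error: β = 1 − power = 1 − 0.4756 = 0.5244.

β ≈ 0.524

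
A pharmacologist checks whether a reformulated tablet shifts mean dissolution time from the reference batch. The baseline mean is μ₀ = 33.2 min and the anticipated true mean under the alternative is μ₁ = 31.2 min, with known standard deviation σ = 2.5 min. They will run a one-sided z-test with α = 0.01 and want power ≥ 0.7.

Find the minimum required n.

n = 13

Standardized effect: d = |μ₁ − μ₀| / σ = |31.2 − 33.2| / 2.5 = 0.8000
Set Φ(δ − 2.326) = 0.7; then δ − 2.326 = Φ⁻¹(0.7) = 0.524, giving δ = 2.851.
δ = d·√n ⇒ n = (δ/d)² = (2.851 / 0.8000)² = 12.70.
Round up to the next whole unit.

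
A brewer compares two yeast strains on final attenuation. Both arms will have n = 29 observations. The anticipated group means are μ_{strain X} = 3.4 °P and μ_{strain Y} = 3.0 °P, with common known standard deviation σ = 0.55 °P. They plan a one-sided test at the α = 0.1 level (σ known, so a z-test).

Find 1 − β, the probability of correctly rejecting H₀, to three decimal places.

Power ≈ 0.932

Standardized effect: d = |μ_{strain X} − μ_{strain Y}| / σ = |3.4 − 3.0| / 0.55 = 0.7273
Noncentrality parameter: δ = d·√(n/2) = 0.7273 × √(29/2) = 2.7694
Critical value for a one-sided test at α = 0.1: z_α = 1.282.
Power = Φ(δ − 1.282) = Φ(1.488) = 0.9316.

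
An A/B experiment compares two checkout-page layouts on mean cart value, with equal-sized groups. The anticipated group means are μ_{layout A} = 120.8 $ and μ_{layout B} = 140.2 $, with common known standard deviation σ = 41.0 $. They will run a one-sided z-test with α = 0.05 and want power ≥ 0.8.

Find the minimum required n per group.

Standardized effect: d = |μ_{layout A} − μ_{layout B}| / σ = |120.8 − 140.2| / 41.0 = 0.4732
For power 0.8 need Φ(δ − z_{0.05}) = 0.8, so δ = z_{0.05} + z_{0.20} = 1.645 + 0.842 = 2.486.
δ = d·√(n/2) ⇒ n = 2(δ/d)² = 2 × (2.486 / 0.4732)² = 55.23.
Round up to the next whole unit.

n = 56 per group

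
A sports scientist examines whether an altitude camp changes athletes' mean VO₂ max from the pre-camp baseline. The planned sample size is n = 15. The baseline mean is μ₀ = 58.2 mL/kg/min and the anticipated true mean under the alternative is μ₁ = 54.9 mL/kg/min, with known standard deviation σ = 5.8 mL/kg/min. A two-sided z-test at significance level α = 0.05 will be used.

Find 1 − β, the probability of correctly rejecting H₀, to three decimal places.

Standardized effect: d = |μ₁ − μ₀| / σ = |54.9 − 58.2| / 5.8 = 0.5690
Noncentrality parameter: λ = d·√n = 0.5690 × √15 = 2.2036
Critical value for a two-sided test at α = 0.05: z_{α/2} = 1.960.
Power = Φ(λ − 1.960) + Φ(−λ − 1.960) = Φ(0.244) + Φ(-4.164) = 0.5962 + 0.0000 = 0.5963.

Power ≈ 0.596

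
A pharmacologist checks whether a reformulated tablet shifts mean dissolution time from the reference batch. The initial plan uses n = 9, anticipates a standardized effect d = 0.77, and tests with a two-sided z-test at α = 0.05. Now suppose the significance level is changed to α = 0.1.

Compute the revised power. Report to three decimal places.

δ = d·√n = 0.77 × √9 = 2.3100 (unchanged). New critical value: z_{0.05} = 1.645.
Revised power = Φ(δ − 1.645) + Φ(−δ − 1.645) = Φ(0.665) + Φ(-3.955) = 0.7470 + 0.0000 = 0.7471.

Power ≈ 0.747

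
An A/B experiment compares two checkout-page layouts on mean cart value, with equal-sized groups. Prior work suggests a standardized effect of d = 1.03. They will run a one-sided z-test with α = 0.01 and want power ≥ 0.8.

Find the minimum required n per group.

n = 19 per group

Set Φ(δ − 2.326) = 0.8; then δ − 2.326 = Φ⁻¹(0.8) = 0.842, giving δ = 3.168.
δ = d·√(n/2) ⇒ n = 2(δ/d)² = 2 × (3.168 / 1.03)² = 18.92.
Rounding up, n = 19 per group.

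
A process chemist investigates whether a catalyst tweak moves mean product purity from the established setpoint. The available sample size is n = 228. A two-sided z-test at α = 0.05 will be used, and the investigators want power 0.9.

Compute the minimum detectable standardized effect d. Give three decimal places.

d ≈ 0.215

Required noncentrality: δ = z_{0.025} + z_{0.10} = 1.960 + 1.282 = 3.242.
(Lower-tail contribution to power is negligible for δ > 0.)
δ = d·√n ⇒ d = δ/√n = 3.242/√228 = 0.2147.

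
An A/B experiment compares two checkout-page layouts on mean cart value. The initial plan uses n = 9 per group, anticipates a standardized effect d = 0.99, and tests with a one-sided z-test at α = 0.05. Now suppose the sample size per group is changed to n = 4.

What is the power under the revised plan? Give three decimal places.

With n = 4 per group: δ = d·√(n/2) = 0.99 × √(4/2) = 1.4001. Critical value z_{0.05} = 1.645.
Revised power = Φ(δ − 1.645) = Φ(-0.245) = 0.4033.

Power ≈ 0.403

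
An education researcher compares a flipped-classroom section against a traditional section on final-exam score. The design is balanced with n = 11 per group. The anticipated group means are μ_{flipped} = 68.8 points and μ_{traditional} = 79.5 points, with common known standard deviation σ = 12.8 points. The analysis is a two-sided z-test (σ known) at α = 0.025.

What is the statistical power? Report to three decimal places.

Standardized effect: d = |μ_{flipped} − μ_{traditional}| / σ = |68.8 − 79.5| / 12.8 = 0.8359
Noncentrality parameter: δ = d·√(n/2) = 0.8359 × √(11/2) = 1.9604
Critical value for a two-sided test at α = 0.025: z_{α/2} = 2.241.
Power = Φ(δ − 2.241) + Φ(−δ − 2.241) = Φ(-0.281) + Φ(-4.202) = 0.3894 + 0.0000 = 0.3894.

Power ≈ 0.389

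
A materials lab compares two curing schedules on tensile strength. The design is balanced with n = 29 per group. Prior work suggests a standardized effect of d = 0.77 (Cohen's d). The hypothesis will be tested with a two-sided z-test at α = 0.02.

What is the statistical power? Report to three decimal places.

Power ≈ 0.728

Noncentrality parameter: δ = d·√(n/2) = 0.77 × √(29/2) = 2.9321
Two-sided α = 0.02 → critical value z_{0.01} = 2.326.
Power = Φ(δ − 2.326) + Φ(−δ − 2.326) = Φ(0.606) + Φ(-5.258) = 0.7277 + 0.0000 = 0.7277.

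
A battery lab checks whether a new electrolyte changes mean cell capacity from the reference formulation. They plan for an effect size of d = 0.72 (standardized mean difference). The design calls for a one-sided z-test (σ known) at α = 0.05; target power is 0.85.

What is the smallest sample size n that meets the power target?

n = 14

For power 0.85 need Φ(δ − z_{0.05}) = 0.85, so δ = z_{0.05} + z_{0.15} = 1.645 + 1.036 = 2.681.
δ = d·√n ⇒ n = (δ/d)² = (2.681 / 0.72)² = 13.87.
Rounding up, n = 14.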